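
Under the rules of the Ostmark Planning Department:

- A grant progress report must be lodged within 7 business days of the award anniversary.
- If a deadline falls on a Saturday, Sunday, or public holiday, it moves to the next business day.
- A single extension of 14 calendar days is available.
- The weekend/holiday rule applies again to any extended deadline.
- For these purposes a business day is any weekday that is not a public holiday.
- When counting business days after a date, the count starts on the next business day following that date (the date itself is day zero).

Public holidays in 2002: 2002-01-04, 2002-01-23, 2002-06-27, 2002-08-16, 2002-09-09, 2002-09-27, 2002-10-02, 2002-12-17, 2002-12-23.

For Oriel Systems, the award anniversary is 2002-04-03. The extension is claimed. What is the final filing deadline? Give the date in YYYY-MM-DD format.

2002-04-26

7 business days after 2002-04-03, excluding weekends and holidays, is 2002-04-12.
2002-04-12 (Friday) is already a business day.
The 14-calendar-day extension moves the deadline from 2002-04-12 to 2002-04-26.
2002-04-26 is a Friday and not a listed holiday, so it stands.
Deadline: 2002-04-26.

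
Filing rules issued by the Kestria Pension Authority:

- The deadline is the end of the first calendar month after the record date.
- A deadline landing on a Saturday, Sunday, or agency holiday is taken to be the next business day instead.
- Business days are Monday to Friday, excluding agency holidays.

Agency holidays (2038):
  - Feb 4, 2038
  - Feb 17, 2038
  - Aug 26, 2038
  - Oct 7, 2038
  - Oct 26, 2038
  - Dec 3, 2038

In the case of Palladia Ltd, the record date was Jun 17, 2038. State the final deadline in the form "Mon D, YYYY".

Aug 2, 2038

The first month after Jun 17, 2038 is July 2038, whose last day is Jul 31, 2038.
Because Jul 31, 2038 is a Saturday, the deadline becomes Aug 2, 2038 (Monday).
Final deadline: Aug 2, 2038.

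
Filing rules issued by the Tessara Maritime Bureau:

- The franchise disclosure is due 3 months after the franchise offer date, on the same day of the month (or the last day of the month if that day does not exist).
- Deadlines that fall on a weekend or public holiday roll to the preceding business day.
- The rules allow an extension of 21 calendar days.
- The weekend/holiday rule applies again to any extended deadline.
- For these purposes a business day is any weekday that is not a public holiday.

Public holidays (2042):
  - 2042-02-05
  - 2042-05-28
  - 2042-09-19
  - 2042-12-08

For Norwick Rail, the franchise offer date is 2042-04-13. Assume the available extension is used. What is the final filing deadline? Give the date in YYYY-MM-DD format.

2042-08-01

Moving 3 months forward from 2042-04-13 on the corresponding day gives 2042-07-13.
2042-07-13 is a Sunday, so it moves to the preceding business day, 2042-07-11 (Friday).
Add the 21 calendar-day extension to 2042-07-11: 2042-08-01.
2042-08-01 (Friday) is already a business day.
Final deadline: 2042-08-01.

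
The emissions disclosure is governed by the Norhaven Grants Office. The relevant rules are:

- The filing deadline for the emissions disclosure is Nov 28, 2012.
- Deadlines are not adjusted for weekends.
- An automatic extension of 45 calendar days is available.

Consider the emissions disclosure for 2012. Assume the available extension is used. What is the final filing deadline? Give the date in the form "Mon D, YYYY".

The stated deadline is Nov 28, 2012.
No adjustment is made for weekends or holidays, so Nov 28, 2012 stands.
With the 45-day extension, Nov 28, 2012 becomes Jan 12, 2013.
Jan 12, 2013 falls on a Saturday. The rules make no weekend/holiday allowance, so it remains Jan 12, 2013.
The final due date is Jan 12, 2013.

Jan 12, 2013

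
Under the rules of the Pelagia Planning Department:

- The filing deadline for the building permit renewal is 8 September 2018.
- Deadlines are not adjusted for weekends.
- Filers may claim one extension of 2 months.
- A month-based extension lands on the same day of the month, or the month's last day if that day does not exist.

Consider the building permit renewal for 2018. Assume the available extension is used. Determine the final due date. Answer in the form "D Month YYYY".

Start from the fixed due date, 8 September 2018.
8 September 2018 falls on a Saturday. The rules make no weekend/holiday allowance, so it remains 8 September 2018.
Applying the 2 months extension: 2 months after 8 September 2018 is 8 November 2018.
8 November 2018 is a Thursday; no weekend or holiday adjustment applies.
The final due date is 8 November 2018.

8 November 2018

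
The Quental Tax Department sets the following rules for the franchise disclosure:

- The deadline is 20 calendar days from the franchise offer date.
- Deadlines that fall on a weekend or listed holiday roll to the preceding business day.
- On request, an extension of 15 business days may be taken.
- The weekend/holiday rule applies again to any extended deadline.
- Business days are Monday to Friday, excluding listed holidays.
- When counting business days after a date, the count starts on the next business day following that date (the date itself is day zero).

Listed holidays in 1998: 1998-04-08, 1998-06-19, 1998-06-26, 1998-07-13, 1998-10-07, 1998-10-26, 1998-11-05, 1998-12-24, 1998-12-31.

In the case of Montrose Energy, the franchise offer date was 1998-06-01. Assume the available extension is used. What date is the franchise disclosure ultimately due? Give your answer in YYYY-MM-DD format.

1998-07-14

From 1998-06-01, 20 calendar days later is 1998-06-21.
Because 1998-06-21 is a Sunday, the deadline becomes 1998-06-18 (Thursday).
Counting 15 further business days from 1998-06-18 reaches 1998-07-14.
1998-07-14 (Tuesday) is already a business day.
So the filing is due 1998-07-14.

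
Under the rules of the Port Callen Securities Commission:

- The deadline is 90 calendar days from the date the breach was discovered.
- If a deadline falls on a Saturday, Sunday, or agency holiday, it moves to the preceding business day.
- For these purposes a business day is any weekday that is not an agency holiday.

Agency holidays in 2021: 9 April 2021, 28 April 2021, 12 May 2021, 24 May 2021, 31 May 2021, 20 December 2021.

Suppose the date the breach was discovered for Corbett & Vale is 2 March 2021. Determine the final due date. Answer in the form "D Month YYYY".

28 May 2021

Trigger date 2 March 2021 + 90 calendar days = 31 May 2021.
31 May 2021 is a listed holiday, so it moves to the preceding business day, 28 May 2021 (Friday).
The final due date is 28 May 2021.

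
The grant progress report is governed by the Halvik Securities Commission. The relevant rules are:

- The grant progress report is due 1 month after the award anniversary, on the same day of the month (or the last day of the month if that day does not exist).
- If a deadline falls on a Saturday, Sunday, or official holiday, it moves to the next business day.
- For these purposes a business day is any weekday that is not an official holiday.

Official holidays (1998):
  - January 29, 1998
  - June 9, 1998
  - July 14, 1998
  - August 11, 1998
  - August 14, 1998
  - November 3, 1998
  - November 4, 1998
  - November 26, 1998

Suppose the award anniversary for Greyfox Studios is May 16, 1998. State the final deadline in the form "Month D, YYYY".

1 month from May 16, 1998 is June 16, 1998.
Since June 16, 1998 is a Tuesday and not a holiday, the date is unchanged.
The final due date is June 16, 1998.

June 16, 1998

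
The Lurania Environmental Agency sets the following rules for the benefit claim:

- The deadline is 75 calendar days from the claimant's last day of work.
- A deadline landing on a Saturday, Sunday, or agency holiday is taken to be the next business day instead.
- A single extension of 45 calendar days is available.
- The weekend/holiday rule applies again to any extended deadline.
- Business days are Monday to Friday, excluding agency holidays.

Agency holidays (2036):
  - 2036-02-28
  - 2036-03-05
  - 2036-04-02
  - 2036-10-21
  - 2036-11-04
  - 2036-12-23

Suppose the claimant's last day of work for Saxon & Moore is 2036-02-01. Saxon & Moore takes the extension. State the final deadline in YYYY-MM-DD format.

2036-06-02

From 2036-02-01, 75 calendar days later is 2036-04-16.
2036-04-16 is a Wednesday and not a listed holiday, so it stands.
With the 45-day extension, 2036-04-16 becomes 2036-05-31.
Because 2036-05-31 is a Saturday, the deadline becomes 2036-06-02 (Monday).
So the filing is due 2036-06-02.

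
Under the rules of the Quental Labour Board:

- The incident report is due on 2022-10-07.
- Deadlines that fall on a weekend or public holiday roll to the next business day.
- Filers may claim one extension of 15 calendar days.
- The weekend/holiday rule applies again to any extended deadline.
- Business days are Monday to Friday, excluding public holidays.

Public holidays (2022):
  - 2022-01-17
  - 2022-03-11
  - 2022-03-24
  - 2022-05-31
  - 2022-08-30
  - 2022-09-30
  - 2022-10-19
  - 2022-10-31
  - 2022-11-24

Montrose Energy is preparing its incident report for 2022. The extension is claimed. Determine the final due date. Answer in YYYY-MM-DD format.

2022-10-24

The stated deadline is 2022-10-07.
2022-10-07 (Friday) is already a business day.
Add the 15 calendar-day extension to 2022-10-07: 2022-10-22.
2022-10-22 is a Saturday; the next business day is 2022-10-24 (Monday).
Deadline: 2022-10-24.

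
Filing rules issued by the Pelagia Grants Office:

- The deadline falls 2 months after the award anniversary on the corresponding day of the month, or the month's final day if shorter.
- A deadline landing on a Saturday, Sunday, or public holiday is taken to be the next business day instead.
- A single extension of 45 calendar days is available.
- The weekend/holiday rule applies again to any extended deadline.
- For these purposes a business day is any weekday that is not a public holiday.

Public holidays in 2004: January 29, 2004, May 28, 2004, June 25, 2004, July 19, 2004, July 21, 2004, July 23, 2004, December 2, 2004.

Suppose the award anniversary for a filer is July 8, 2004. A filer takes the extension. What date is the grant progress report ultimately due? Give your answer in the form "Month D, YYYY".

2 months after July 8, 2004, on the same day of the month, is September 8, 2004.
Since September 8, 2004 is a Wednesday and not a holiday, the date is unchanged.
Add the 45 calendar-day extension to September 8, 2004: October 23, 2004.
October 23, 2004 is a Saturday, so it moves to the next business day, October 25, 2004 (Monday).
The final due date is October 25, 2004.

October 25, 2004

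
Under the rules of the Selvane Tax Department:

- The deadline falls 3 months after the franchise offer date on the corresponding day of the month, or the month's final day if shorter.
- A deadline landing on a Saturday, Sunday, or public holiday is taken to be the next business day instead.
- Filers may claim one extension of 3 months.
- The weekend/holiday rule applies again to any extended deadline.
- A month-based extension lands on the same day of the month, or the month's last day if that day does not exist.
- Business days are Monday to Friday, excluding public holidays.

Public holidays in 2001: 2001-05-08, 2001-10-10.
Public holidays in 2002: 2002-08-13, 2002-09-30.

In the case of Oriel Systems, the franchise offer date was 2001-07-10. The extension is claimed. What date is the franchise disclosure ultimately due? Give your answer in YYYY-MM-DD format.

2002-01-11

3 months after 2001-07-10, on the same day of the month, is 2001-10-10.
2001-10-10 falls on a listed holiday. Rolling to the next business day gives 2001-10-11, a Thursday.
Add 3 months to 2001-10-11: 2002-01-11.
2002-01-11 is a Friday and not a listed holiday, so it stands.
The final due date is 2002-01-11.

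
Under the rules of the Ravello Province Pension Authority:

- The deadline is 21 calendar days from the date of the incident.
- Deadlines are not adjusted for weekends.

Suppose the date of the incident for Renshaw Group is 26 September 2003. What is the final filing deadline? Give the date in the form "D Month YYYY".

Trigger date 26 September 2003 + 21 calendar days = 17 October 2003.
No adjustment is made for weekends or holidays, so 17 October 2003 stands.
So the filing is due 17 October 2003.

17 October 2003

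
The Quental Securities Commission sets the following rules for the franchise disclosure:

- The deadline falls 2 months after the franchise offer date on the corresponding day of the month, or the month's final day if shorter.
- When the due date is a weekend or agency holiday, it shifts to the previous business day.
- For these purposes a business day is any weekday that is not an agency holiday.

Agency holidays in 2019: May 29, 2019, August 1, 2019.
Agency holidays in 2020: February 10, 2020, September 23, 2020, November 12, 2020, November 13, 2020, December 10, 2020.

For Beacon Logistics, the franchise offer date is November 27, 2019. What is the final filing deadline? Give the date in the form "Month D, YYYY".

January 27, 2020

2 months from November 27, 2019 is January 27, 2020.
January 27, 2020 is a Monday and not a listed holiday, so it stands.
The final due date is January 27, 2020.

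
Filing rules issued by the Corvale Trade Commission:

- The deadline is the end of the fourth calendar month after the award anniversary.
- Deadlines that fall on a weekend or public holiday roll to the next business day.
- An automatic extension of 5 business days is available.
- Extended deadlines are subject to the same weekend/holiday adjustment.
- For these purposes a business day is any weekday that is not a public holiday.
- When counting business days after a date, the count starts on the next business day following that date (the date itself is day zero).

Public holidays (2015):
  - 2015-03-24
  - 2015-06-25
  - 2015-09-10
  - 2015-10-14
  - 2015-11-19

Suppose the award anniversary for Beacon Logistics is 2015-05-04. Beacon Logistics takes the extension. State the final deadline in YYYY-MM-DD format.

2015-10-07

4 months after 2015-05-04 falls in September 2015; the last day of that month is 2015-09-30.
2015-09-30 is a Wednesday and not a listed holiday, so it stands.
Applying the 5-business-day extension: 5 business days after 2015-09-30 is 2015-10-07.
2015-10-07 is a Wednesday and not a listed holiday, so it stands.
The final due date is 2015-10-07.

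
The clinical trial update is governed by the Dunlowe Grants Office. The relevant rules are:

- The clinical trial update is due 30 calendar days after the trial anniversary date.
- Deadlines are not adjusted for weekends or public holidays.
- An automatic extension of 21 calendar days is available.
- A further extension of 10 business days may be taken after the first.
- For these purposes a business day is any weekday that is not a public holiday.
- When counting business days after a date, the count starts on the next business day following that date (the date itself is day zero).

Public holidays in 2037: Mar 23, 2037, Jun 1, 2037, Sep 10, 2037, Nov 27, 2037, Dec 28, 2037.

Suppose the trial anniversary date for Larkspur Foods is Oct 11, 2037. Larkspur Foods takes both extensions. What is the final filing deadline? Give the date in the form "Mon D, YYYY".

Dec 15, 2037

Adding 30 calendar days to Oct 11, 2037 gives Nov 10, 2037.
Nov 10, 2037 falls on a Tuesday. The rules make no weekend/holiday allowance, so it remains Nov 10, 2037.
Add the 21 calendar-day extension to Nov 10, 2037: Dec 1, 2037.
No adjustment is made for weekends or holidays, so Dec 1, 2037 stands.
The 10-business-day extension runs from Dec 1, 2037 to Dec 15, 2037.
Dec 15, 2037 falls on a Tuesday. The rules make no weekend/holiday allowance, so it remains Dec 15, 2037.
Final deadline: Dec 15, 2037.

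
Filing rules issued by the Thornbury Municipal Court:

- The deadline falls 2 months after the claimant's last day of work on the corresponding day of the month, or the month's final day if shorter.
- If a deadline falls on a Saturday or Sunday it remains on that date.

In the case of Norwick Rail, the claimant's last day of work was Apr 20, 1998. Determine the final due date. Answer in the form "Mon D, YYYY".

Jun 20, 1998

2 months after Apr 20, 1998, on the same day of the month, is Jun 20, 1998.
Jun 20, 1998 is a Saturday; no weekend or holiday adjustment applies.
The final due date is Jun 20, 1998.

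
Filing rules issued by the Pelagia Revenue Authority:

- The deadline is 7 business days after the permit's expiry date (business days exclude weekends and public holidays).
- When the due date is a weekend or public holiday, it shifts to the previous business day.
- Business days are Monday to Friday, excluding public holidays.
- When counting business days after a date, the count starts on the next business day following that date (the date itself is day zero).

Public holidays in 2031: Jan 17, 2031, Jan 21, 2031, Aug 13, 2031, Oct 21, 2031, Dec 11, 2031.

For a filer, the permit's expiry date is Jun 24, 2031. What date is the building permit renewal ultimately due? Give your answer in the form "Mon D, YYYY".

Jul 3, 2031

Counting 7 business days after Jun 24, 2031 (skipping weekends and listed holidays) reaches Jul 3, 2031.
Jul 3, 2031 is a Thursday and not a listed holiday, so it stands.
The final due date is Jul 3, 2031.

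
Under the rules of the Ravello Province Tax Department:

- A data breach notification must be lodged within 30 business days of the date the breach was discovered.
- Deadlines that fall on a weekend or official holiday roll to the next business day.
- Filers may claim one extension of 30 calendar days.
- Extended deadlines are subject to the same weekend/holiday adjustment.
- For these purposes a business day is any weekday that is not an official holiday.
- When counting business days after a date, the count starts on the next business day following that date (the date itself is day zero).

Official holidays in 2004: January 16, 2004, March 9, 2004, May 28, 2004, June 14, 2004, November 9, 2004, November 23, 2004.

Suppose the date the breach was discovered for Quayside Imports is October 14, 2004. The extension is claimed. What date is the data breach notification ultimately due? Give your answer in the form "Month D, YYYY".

Counting 30 business days after October 14, 2004 (skipping weekends and listed holidays) reaches November 29, 2004.
November 29, 2004 is a Monday and not a listed holiday, so it stands.
Applying the 30-calendar-day extension: November 29, 2004 + 30 days = December 29, 2004.
December 29, 2004 is a Wednesday and not a listed holiday, so it stands.
Deadline: December 29, 2004.

December 29, 2004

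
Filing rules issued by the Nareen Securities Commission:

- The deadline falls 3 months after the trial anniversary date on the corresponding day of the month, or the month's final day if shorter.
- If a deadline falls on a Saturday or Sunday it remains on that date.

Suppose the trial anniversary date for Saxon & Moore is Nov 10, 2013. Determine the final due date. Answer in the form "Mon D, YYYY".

3 months after Nov 10, 2013, on the same day of the month, is Feb 10, 2014.
No adjustment is made for weekends or holidays, so Feb 10, 2014 stands.
So the filing is due Feb 10, 2014.

Feb 10, 2014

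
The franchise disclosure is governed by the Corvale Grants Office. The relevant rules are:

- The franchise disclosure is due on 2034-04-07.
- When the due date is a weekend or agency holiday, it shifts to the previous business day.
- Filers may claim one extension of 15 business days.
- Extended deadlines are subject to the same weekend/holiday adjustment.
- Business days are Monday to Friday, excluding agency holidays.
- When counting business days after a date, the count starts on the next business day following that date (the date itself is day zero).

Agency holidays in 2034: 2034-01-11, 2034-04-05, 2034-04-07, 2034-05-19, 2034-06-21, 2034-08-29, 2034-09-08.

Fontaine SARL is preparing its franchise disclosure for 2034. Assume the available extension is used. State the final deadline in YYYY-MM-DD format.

2034-04-28

The stated deadline is 2034-04-07.
2034-04-07 is a listed holiday, so it moves to the preceding business day, 2034-04-06 (Thursday).
The 15-business-day extension runs from 2034-04-06 to 2034-04-28.
Since 2034-04-28 is a Friday and not a holiday, the date is unchanged.
The final due date is 2034-04-28.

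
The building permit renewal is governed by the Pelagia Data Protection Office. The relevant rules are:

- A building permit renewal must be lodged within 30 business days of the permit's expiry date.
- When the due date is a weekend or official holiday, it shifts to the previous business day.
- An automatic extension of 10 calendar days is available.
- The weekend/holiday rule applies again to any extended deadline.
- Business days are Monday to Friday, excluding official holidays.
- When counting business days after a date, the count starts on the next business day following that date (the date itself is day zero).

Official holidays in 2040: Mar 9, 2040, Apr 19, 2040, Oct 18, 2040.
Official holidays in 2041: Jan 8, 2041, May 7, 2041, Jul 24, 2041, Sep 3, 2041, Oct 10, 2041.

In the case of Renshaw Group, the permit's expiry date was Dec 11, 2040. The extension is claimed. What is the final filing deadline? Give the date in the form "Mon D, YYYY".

30 business days after Dec 11, 2040, excluding weekends and holidays, is Jan 23, 2041.
Since Jan 23, 2041 is a Wednesday and not a holiday, the date is unchanged.
With the 10-day extension, Jan 23, 2041 becomes Feb 2, 2041.
Feb 2, 2041 is a Saturday; the preceding business day is Feb 1, 2041 (Friday).
So the filing is due Feb 1, 2041.

Feb 1, 2041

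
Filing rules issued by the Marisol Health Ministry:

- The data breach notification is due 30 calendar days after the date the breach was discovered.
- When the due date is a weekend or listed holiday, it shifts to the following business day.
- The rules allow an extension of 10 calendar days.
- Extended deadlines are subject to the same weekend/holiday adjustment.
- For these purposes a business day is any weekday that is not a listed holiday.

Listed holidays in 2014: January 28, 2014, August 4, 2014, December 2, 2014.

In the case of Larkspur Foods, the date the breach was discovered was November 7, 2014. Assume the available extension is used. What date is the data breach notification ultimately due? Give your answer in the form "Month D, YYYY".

December 18, 2014

Adding 30 calendar days to November 7, 2014 gives December 7, 2014.
December 7, 2014 is a Sunday, so it moves to the next business day, December 8, 2014 (Monday).
The 10-calendar-day extension moves the deadline from December 8, 2014 to December 18, 2014.
December 18, 2014 falls on a Thursday, which is a business day, so no adjustment is needed.
So the filing is due December 18, 2014.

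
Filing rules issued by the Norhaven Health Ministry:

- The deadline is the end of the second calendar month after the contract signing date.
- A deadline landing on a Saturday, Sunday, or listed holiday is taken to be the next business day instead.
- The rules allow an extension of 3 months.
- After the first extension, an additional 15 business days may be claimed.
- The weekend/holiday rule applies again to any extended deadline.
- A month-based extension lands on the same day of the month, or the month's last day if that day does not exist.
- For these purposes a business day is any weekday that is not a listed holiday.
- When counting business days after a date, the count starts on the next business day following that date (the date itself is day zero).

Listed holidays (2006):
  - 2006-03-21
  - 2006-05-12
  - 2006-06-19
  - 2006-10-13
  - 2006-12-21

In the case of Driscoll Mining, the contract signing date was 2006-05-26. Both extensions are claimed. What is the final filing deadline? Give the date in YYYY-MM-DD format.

2006-11-21

The second month after 2006-05-26 is July 2006, whose last day is 2006-07-31.
Since 2006-07-31 is a Monday and not a holiday, the date is unchanged.
The 3 months extension carries 2006-07-31 to 2006-10-31.
2006-10-31 (Tuesday) is already a business day.
Counting 15 further business days from 2006-10-31 reaches 2006-11-21.
2006-11-21 falls on a Tuesday, which is a business day, so no adjustment is needed.
Final deadline: 2006-11-21.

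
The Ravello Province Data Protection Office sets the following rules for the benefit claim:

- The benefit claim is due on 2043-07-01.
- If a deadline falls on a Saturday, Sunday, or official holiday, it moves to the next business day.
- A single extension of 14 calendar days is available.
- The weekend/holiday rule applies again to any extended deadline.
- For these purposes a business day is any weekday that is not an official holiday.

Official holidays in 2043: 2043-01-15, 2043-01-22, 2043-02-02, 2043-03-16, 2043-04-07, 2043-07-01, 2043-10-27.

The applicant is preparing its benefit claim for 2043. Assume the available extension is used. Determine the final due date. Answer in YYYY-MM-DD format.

2043-07-16

The stated deadline is 2043-07-01.
2043-07-01 is a listed holiday, so it moves to the next business day, 2043-07-02 (Thursday).
Add the 14 calendar-day extension to 2043-07-02: 2043-07-16.
2043-07-16 (Thursday) is already a business day.
Deadline: 2043-07-16.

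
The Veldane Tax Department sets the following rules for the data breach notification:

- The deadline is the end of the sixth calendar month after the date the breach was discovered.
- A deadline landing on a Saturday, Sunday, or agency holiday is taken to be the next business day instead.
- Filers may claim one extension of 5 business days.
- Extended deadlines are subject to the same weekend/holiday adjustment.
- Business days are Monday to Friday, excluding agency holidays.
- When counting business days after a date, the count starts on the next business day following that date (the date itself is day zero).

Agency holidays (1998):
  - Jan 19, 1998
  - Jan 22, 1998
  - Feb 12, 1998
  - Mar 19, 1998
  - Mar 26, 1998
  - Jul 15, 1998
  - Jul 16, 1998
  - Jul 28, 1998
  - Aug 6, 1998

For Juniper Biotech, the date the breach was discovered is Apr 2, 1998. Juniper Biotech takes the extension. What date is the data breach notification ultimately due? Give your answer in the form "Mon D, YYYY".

Nov 9, 1998

6 months after Apr 2, 1998 is October 1998; that month ends on Oct 31, 1998.
Oct 31, 1998 is a Saturday; the next business day is Nov 2, 1998 (Monday).
Applying the 5-business-day extension: 5 business days after Nov 2, 1998 is Nov 9, 1998.
Nov 9, 1998 (Monday) is already a business day.
Deadline: Nov 9, 1998.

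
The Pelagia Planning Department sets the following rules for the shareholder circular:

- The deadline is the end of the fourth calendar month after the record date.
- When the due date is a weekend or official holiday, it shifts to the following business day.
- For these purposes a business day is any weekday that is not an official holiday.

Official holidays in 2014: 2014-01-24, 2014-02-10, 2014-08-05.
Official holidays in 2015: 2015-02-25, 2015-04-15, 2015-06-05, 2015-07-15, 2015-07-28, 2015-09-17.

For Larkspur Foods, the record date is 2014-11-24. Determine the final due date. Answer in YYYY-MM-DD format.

2015-03-31

4 months after 2014-11-24 is March 2015; that month ends on 2015-03-31.
2015-03-31 is a Tuesday and not a listed holiday, so it stands.
Deadline: 2015-03-31.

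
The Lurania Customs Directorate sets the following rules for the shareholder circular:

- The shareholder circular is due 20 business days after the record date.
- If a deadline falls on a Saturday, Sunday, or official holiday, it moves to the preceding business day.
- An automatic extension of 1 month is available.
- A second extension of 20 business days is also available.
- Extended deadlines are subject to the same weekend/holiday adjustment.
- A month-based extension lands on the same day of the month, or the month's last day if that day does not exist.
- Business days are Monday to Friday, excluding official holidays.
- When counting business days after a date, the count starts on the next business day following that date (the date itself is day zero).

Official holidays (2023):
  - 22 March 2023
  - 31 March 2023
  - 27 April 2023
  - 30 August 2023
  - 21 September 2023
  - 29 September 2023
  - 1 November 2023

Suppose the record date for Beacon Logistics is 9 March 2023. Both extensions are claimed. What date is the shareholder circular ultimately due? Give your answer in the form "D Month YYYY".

20 business days after 9 March 2023, excluding weekends and holidays, is 10 April 2023.
10 April 2023 falls on a Monday, which is a business day, so no adjustment is needed.
Add 1 month to 10 April 2023: 10 May 2023.
10 May 2023 falls on a Wednesday, which is a business day, so no adjustment is needed.
Applying the 20-business-day extension: 20 business days after 10 May 2023 is 7 June 2023.
7 June 2023 (Wednesday) is already a business day.
Final deadline: 7 June 2023.

7 June 2023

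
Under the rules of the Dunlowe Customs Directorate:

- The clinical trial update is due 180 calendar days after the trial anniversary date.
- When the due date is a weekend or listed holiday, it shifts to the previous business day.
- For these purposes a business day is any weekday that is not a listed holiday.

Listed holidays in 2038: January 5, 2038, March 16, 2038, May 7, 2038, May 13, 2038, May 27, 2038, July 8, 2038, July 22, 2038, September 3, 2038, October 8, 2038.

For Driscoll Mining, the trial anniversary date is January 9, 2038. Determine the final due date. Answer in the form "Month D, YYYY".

July 7, 2038

180 calendar days after January 9, 2038 is July 8, 2038.
Because July 8, 2038 is a listed holiday, the deadline becomes July 7, 2038 (Wednesday).
Deadline: July 7, 2038.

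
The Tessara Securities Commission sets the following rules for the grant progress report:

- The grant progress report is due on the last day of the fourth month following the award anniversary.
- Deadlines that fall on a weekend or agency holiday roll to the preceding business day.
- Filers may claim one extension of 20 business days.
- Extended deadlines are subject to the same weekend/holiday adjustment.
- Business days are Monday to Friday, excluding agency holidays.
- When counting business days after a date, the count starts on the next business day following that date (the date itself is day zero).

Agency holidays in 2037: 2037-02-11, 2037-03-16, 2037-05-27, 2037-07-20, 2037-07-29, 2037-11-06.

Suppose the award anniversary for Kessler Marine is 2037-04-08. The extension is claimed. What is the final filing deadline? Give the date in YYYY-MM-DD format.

2037-09-28

4 months after 2037-04-08 falls in August 2037; the last day of that month is 2037-08-31.
2037-08-31 (Monday) is already a business day.
The 20-business-day extension runs from 2037-08-31 to 2037-09-28.
2037-09-28 (Monday) is already a business day.
The final due date is 2037-09-28.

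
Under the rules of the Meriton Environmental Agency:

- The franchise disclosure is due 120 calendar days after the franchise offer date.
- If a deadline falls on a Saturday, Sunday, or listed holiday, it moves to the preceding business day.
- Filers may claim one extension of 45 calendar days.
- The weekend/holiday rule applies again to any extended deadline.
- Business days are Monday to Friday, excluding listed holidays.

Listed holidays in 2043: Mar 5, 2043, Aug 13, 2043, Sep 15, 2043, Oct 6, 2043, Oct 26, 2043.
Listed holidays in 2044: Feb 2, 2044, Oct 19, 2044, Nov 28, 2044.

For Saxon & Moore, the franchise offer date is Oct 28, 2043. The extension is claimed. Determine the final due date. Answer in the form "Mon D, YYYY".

Apr 8, 2044

Trigger date Oct 28, 2043 + 120 calendar days = Feb 25, 2044.
Feb 25, 2044 falls on a Thursday, which is a business day, so no adjustment is needed.
The 45-calendar-day extension moves the deadline from Feb 25, 2044 to Apr 10, 2044.
Because Apr 10, 2044 is a Sunday, the deadline becomes Apr 8, 2044 (Friday).
Deadline: Apr 8, 2044.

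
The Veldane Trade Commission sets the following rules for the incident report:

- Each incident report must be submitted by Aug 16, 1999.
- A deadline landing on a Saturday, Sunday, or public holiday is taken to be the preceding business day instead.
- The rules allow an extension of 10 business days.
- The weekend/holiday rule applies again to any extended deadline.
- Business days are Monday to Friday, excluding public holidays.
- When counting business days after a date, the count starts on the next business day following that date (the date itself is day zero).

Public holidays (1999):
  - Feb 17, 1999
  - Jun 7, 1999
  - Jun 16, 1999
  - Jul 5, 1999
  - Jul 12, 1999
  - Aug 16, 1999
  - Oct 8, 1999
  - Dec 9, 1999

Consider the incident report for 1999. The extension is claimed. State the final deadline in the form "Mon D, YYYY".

The statutory due date is Aug 16, 1999.
Aug 16, 1999 is a listed holiday; the preceding business day is Aug 13, 1999 (Friday).
The 10-business-day extension runs from Aug 13, 1999 to Aug 30, 1999.
Aug 30, 1999 falls on a Monday, which is a business day, so no adjustment is needed.
Deadline: Aug 30, 1999.

Aug 30, 1999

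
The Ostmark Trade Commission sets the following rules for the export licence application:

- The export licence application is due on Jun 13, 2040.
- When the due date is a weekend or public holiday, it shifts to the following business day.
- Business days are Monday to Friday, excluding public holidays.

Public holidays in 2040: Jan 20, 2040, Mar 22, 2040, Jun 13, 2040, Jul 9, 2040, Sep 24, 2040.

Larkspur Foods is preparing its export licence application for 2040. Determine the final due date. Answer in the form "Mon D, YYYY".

Jun 14, 2040

The statutory due date is Jun 13, 2040.
Jun 13, 2040 is a listed holiday; the next business day is Jun 14, 2040 (Thursday).
Deadline: Jun 14, 2040.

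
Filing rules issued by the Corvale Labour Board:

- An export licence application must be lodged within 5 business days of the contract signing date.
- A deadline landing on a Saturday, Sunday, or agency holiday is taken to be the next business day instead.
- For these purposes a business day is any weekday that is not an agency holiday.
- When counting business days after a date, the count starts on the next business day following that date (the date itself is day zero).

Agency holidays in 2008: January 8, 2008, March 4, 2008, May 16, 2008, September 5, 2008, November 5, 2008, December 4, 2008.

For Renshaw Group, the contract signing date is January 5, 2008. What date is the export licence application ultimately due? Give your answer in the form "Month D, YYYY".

January 14, 2008

Starting the day after January 5, 2008 and counting 5 business days lands on January 14, 2008.
January 14, 2008 (Monday) is already a business day.
Final deadline: January 14, 2008.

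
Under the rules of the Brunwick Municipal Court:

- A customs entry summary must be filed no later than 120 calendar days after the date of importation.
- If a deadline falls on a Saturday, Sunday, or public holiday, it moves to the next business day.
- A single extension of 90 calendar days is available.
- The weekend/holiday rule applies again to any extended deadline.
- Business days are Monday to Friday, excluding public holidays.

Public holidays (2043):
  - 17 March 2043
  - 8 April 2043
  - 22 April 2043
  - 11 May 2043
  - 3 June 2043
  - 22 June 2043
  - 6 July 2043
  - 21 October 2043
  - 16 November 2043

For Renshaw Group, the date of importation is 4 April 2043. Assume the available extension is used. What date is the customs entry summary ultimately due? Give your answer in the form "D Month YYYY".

2 November 2043

Trigger date 4 April 2043 + 120 calendar days = 2 August 2043.
2 August 2043 is a Sunday, so it moves to the next business day, 3 August 2043 (Monday).
Applying the 90-calendar-day extension: 3 August 2043 + 90 days = 1 November 2043.
1 November 2043 is a Sunday, so it moves to the next business day, 2 November 2043 (Monday).
Final deadline: 2 November 2043.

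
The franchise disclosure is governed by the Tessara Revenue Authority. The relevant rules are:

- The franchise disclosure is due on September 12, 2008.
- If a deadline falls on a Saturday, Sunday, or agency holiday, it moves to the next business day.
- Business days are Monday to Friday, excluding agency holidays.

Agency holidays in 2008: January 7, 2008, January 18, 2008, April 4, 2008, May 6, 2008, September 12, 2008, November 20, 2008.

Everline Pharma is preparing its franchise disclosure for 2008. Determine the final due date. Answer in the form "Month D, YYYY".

September 15, 2008

The statutory due date is September 12, 2008.
Because September 12, 2008 is a listed holiday, the deadline becomes September 15, 2008 (Monday).
The final due date is September 15, 2008.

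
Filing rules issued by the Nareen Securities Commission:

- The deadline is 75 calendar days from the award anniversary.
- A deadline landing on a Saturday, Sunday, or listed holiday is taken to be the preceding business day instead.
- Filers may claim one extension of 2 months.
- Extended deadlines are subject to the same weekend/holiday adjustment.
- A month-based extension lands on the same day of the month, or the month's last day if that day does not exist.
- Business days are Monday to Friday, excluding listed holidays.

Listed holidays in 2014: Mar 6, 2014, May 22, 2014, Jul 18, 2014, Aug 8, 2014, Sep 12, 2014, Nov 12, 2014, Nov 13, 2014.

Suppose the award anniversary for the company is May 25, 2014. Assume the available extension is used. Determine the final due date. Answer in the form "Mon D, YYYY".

Adding 75 calendar days to May 25, 2014 gives Aug 8, 2014.
Because Aug 8, 2014 is a listed holiday, the deadline becomes Aug 7, 2014 (Thursday).
Add 2 months to Aug 7, 2014: Oct 7, 2014.
Since Oct 7, 2014 is a Tuesday and not a holiday, the date is unchanged.
So the filing is due Oct 7, 2014.

Oct 7, 2014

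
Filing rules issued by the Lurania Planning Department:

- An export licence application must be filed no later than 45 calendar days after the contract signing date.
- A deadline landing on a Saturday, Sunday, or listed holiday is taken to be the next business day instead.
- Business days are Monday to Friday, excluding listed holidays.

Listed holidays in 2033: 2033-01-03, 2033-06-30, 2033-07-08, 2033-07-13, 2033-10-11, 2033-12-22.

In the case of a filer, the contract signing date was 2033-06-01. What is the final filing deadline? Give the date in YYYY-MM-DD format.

Adding 45 calendar days to 2033-06-01 gives 2033-07-16.
2033-07-16 is a Saturday; the next business day is 2033-07-18 (Monday).
The final due date is 2033-07-18.

2033-07-18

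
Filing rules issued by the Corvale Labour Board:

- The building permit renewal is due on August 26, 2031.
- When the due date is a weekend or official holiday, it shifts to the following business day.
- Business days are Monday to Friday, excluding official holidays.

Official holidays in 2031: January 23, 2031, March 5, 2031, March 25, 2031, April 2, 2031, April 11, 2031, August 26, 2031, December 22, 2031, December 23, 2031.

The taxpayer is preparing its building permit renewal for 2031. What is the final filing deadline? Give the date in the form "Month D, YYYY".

The statutory due date is August 26, 2031.
Because August 26, 2031 is a listed holiday, the deadline becomes August 27, 2031 (Wednesday).
The final due date is August 27, 2031.

August 27, 2031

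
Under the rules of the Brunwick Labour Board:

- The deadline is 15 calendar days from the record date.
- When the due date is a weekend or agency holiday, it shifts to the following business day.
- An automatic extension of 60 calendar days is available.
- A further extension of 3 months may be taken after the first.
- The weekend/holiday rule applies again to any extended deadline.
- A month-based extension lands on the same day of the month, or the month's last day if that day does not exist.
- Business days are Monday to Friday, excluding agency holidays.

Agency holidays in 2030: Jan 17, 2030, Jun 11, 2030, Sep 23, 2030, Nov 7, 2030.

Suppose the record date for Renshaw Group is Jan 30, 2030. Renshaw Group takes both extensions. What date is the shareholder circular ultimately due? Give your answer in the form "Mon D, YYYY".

Trigger date Jan 30, 2030 + 15 calendar days = Feb 14, 2030.
Since Feb 14, 2030 is a Thursday and not a holiday, the date is unchanged.
The 60-calendar-day extension moves the deadline from Feb 14, 2030 to Apr 15, 2030.
Apr 15, 2030 is a Monday and not a listed holiday, so it stands.
Applying the 3 months extension: 3 months after Apr 15, 2030 is Jul 15, 2030.
Jul 15, 2030 falls on a Monday, which is a business day, so no adjustment is needed.
Deadline: Jul 15, 2030.

Jul 15, 2030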